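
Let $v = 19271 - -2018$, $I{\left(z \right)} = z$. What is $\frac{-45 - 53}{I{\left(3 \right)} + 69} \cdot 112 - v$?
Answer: $- \frac{192973}{9} \approx -21441.0$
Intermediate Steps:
$v = 21289$ ($v = 19271 + 2018 = 21289$)
$\frac{-45 - 53}{I{\left(3 \right)} + 69} \cdot 112 - v = \frac{-45 - 53}{3 + 69} \cdot 112 - 21289 = - \frac{98}{72} \cdot 112 - 21289 = \left(-98\right) \frac{1}{72} \cdot 112 - 21289 = \left(- \frac{49}{36}\right) 112 - 21289 = - \frac{1372}{9} - 21289 = - \frac{192973}{9}$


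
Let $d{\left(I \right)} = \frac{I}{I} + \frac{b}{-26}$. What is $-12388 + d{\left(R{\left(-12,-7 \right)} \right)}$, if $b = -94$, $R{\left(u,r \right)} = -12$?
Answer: $- \frac{160984}{13} \approx -12383.0$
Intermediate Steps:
$d{\left(I \right)} = \frac{60}{13}$ ($d{\left(I \right)} = \frac{I}{I} - \frac{94}{-26} = 1 - - \frac{47}{13} = 1 + \frac{47}{13} = \frac{60}{13}$)
$-12388 + d{\left(R{\left(-12,-7 \right)} \right)} = -12388 + \frac{60}{13} = - \frac{160984}{13}$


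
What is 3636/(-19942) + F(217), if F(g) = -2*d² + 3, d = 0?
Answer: 28095/9971 ≈ 2.8177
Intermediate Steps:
F(g) = 3 (F(g) = -2*0² + 3 = -2*0 + 3 = 0 + 3 = 3)
3636/(-19942) + F(217) = 3636/(-19942) + 3 = 3636*(-1/19942) + 3 = -1818/9971 + 3 = 28095/9971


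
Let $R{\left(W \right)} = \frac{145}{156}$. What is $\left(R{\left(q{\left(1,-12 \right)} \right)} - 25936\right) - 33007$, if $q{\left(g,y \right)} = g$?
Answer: $- \frac{9194963}{156} \approx -58942.0$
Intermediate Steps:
$R{\left(W \right)} = \frac{145}{156}$ ($R{\left(W \right)} = 145 \cdot \frac{1}{156} = \frac{145}{156}$)
$\left(R{\left(q{\left(1,-12 \right)} \right)} - 25936\right) - 33007 = \left(\frac{145}{156} - 25936\right) - 33007 = - \frac{4045871}{156} - 33007 = - \frac{9194963}{156}$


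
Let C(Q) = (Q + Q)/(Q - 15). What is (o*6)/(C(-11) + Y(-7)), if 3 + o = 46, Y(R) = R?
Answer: -1677/40 ≈ -41.925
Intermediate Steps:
C(Q) = 2*Q/(-15 + Q) (C(Q) = (2*Q)/(-15 + Q) = 2*Q/(-15 + Q))
o = 43 (o = -3 + 46 = 43)
(o*6)/(C(-11) + Y(-7)) = (43*6)/(2*(-11)/(-15 - 11) - 7) = 258/(2*(-11)/(-26) - 7) = 258/(2*(-11)*(-1/26) - 7) = 258/(11/13 - 7) = 258/(-80/13) = 258*(-13/80) = -1677/40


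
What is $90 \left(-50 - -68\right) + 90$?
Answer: $1710$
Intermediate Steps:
$90 \left(-50 - -68\right) + 90 = 90 \left(-50 + 68\right) + 90 = 90 \cdot 18 + 90 = 1620 + 90 = 1710$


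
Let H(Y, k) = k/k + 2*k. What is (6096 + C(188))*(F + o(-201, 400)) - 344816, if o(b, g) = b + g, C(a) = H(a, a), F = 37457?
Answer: 243402472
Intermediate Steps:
H(Y, k) = 1 + 2*k
C(a) = 1 + 2*a
(6096 + C(188))*(F + o(-201, 400)) - 344816 = (6096 + (1 + 2*188))*(37457 + (-201 + 400)) - 344816 = (6096 + (1 + 376))*(37457 + 199) - 344816 = (6096 + 377)*37656 - 344816 = 6473*37656 - 344816 = 243747288 - 344816 = 243402472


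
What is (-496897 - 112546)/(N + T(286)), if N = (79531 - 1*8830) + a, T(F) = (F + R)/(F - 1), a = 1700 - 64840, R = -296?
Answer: -34738251/430975 ≈ -80.604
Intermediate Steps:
a = -63140
T(F) = (-296 + F)/(-1 + F) (T(F) = (F - 296)/(F - 1) = (-296 + F)/(-1 + F))
N = 7561 (N = (79531 - 1*8830) - 63140 = (79531 - 8830) - 63140 = 70701 - 63140 = 7561)
(-496897 - 112546)/(N + T(286)) = (-496897 - 112546)/(7561 + (-296 + 286)/(-1 + 286)) = -609443/(7561 - 10/285) = -609443/(7561 + (1/285)*(-10)) = -609443/(7561 - 2/57) = -609443/430975/57 = -609443*57/430975 = -34738251/430975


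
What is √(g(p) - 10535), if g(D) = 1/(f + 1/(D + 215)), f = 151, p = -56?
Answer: I*√2529451910/490 ≈ 102.64*I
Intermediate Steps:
g(D) = 1/(151 + 1/(215 + D)) (g(D) = 1/(151 + 1/(D + 215)) = 1/(151 + 1/(215 + D)))
√(g(p) - 10535) = √((215 - 56)/(32466 + 151*(-56)) - 10535) = √(159/(32466 - 8456) - 10535) = √(159/24010 - 10535) = √(-252945191/24010) = I*√2529451910/490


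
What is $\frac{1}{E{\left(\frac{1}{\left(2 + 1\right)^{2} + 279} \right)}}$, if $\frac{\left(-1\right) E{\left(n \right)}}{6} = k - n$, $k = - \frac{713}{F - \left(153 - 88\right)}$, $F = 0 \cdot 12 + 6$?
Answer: $- \frac{2832}{205285} \approx -0.013795$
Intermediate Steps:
$F = 6$ ($F = 0 + 6 = 6$)
$k = \frac{713}{59}$ ($k = - \frac{713}{6 - \left(153 - 88\right)} = - \frac{713}{6 - 65} = - \frac{713}{-59} = \left(-713\right) \left(- \frac{1}{59}\right) = \frac{713}{59} \approx 12.085$)
$E{\left(n \right)} = - \frac{4278}{59} + 6 n$ ($E{\left(n \right)} = - 6 \left(\frac{713}{59} - n\right) = - \frac{4278}{59} + 6 n$)
$\frac{1}{E{\left(\frac{1}{\left(2 + 1\right)^{2} + 279} \right)}} = \frac{1}{- \frac{4278}{59} + \frac{6}{\left(2 + 1\right)^{2} + 279}} = \frac{1}{- \frac{4278}{59} + \frac{6}{3^{2} + 279}} = \frac{1}{- \frac{4278}{59} + \frac{6}{9 + 279}} = \frac{1}{- \frac{4278}{59} + \frac{6}{288}} = \frac{1}{- \frac{4278}{59} + 6 \cdot \frac{1}{288}} = \frac{1}{- \frac{4278}{59} + \frac{1}{48}} = \frac{1}{- \frac{205285}{2832}} = - \frac{2832}{205285}$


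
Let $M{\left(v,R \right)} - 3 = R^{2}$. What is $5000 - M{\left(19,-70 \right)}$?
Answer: $97$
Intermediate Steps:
$M{\left(v,R \right)} = 3 + R^{2}$
$5000 - M{\left(19,-70 \right)} = 5000 - \left(3 + \left(-70\right)^{2}\right) = 5000 - \left(3 + 4900\right) = 5000 - 4903 = 97$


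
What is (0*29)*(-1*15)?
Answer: 0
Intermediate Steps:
(0*29)*(-1*15) = 0*(-15) = 0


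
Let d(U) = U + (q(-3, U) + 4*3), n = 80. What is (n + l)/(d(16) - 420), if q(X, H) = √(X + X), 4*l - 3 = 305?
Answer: -30772/76835 - 157*I*√6/153670 ≈ -0.40049 - 0.0025026*I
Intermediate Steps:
l = 77 (l = ¾ + (¼)*305 = ¾ + 305/4 = 77)
q(X, H) = √2*√X (q(X, H) = √(2*X) = √2*√X)
d(U) = 12 + U + I*√6 (d(U) = U + (√2*√(-3) + 4*3) = U + (√2*(I*√3) + 12) = U + (I*√6 + 12) = U + (12 + I*√6) = 12 + U + I*√6)
(n + l)/(d(16) - 420) = (80 + 77)/((12 + 16 + I*√6) - 420) = 157/((28 + I*√6) - 420) = 157/(-392 + I*√6)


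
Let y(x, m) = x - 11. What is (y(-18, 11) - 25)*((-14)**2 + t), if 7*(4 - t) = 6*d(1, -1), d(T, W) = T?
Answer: -75276/7 ≈ -10754.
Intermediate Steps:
y(x, m) = -11 + x
t = 22/7 (t = 4 - 6/7 = 22/7 ≈ 3.1429)
(y(-18, 11) - 25)*((-14)**2 + t) = ((-11 - 18) - 25)*((-14)**2 + 22/7) = (-29 - 25)*(196 + 22/7) = -54*1394/7 = -75276/7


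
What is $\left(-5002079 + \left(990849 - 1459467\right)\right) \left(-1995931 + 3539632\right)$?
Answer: $-8445120429597$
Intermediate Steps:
$\left(-5002079 + \left(990849 - 1459467\right)\right) \left(-1995931 + 3539632\right) = \left(-5002079 + \left(990849 - 1459467\right)\right) 1543701 = \left(-5002079 - 468618\right) 1543701 = \left(-5470697\right) 1543701 = -8445120429597$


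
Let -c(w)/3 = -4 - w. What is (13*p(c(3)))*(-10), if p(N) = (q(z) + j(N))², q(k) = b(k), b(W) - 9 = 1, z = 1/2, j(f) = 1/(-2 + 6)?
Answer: -109265/8 ≈ -13658.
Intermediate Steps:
j(f) = ¼ (j(f) = 1/4 = ¼)
z = ½ ≈ 0.50000
b(W) = 10 (b(W) = 9 + 1 = 10)
q(k) = 10
c(w) = 12 + 3*w (c(w) = -3*(-4 - w) = 12 + 3*w)
p(N) = 1681/16 (p(N) = (10 + ¼)² = (41/4)² = 1681/16)
(13*p(c(3)))*(-10) = (13*(1681/16))*(-10) = (21853/16)*(-10) = -109265/8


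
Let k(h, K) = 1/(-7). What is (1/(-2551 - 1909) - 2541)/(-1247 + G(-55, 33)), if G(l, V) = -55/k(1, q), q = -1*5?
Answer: 11332861/3844520 ≈ 2.9478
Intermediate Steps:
q = -5
k(h, K) = -1/7
G(l, V) = 385 (G(l, V) = -55/(-1/7) = -55*(-7) = 385)
(1/(-2551 - 1909) - 2541)/(-1247 + G(-55, 33)) = (1/(-2551 - 1909) - 2541)/(-1247 + 385) = (1/(-4460) - 2541)/(-862) = (-1/4460 - 2541)*(-1/862) = -11332861/4460*(-1/862) = 11332861/3844520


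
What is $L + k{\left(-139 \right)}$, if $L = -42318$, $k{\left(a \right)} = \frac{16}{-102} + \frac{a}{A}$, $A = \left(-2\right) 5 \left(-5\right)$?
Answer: $- \frac{107918389}{2550} \approx -42321.0$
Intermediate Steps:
$A = 50$ ($A = \left(-10\right) \left(-5\right) = 50$)
$k{\left(a \right)} = - \frac{8}{51} + \frac{a}{50}$ ($k{\left(a \right)} = \frac{16}{-102} + \frac{a}{50} = 16 \left(- \frac{1}{102}\right) + a \frac{1}{50} = - \frac{8}{51} + \frac{a}{50}$)
$L + k{\left(-139 \right)} = -42318 + \left(- \frac{8}{51} + \frac{1}{50} \left(-139\right)\right) = -42318 - \frac{7489}{2550} = - \frac{107918389}{2550}$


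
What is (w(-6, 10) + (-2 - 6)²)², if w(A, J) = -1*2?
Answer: 3844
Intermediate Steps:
w(A, J) = -2
(w(-6, 10) + (-2 - 6)²)² = (-2 + (-2 - 6)²)² = (-2 + (-8)²)² = (-2 + 64)² = 62² = 3844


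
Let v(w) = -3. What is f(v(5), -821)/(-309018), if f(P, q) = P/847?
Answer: 1/87246082 ≈ 1.1462e-8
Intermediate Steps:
f(P, q) = P/847 (f(P, q) = P*(1/847) = P/847)
f(v(5), -821)/(-309018) = ((1/847)*(-3))/(-309018) = -3/847*(-1/309018) = 1/87246082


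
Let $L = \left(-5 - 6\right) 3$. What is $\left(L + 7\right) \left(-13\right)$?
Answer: $338$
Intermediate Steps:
$L = -33$ ($L = \left(-11\right) 3 = -33$)
$\left(L + 7\right) \left(-13\right) = \left(-33 + 7\right) \left(-13\right) = \left(-26\right) \left(-13\right) = 338$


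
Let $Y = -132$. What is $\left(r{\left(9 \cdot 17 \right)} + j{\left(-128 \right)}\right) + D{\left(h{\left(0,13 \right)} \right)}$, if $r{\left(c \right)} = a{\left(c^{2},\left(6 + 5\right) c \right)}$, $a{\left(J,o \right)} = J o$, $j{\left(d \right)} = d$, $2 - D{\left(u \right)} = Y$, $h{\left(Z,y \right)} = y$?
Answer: $39397353$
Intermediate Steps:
$D{\left(u \right)} = 134$ ($D{\left(u \right)} = 2 - -132 = 2 + 132 = 134$)
$r{\left(c \right)} = 11 c^{3}$ ($r{\left(c \right)} = c^{2} \left(6 + 5\right) c = c^{2} \cdot 11 c = 11 c^{3}$)
$\left(r{\left(9 \cdot 17 \right)} + j{\left(-128 \right)}\right) + D{\left(h{\left(0,13 \right)} \right)} = \left(11 \left(9 \cdot 17\right)^{3} - 128\right) + 134 = \left(11 \cdot 153^{3} - 128\right) + 134 = \left(11 \cdot 3581577 - 128\right) + 134 = \left(39397347 - 128\right) + 134 = 39397219 + 134 = 39397353$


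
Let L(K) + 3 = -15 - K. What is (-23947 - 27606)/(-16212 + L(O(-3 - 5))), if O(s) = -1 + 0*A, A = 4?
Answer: 51553/16229 ≈ 3.1766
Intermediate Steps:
O(s) = -1 (O(s) = -1 + 0*4 = -1 + 0 = -1)
L(K) = -18 - K (L(K) = -3 + (-15 - K) = -18 - K)
(-23947 - 27606)/(-16212 + L(O(-3 - 5))) = (-23947 - 27606)/(-16212 + (-18 - 1*(-1))) = -51553/(-16212 + (-18 + 1)) = -51553/(-16212 - 17) = -51553/(-16229) = -51553*(-1/16229) = 51553/16229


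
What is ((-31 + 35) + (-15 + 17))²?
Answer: 36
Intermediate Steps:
((-31 + 35) + (-15 + 17))² = (4 + 2)² = 6² = 36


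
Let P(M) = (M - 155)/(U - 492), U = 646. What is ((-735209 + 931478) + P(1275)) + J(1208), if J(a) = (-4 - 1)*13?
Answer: 2158324/11 ≈ 1.9621e+5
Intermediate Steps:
P(M) = -155/154 + M/154 (P(M) = (M - 155)/(646 - 492) = (-155 + M)/154 = (-155 + M)*(1/154) = -155/154 + M/154)
J(a) = -65 (J(a) = -5*13 = -65)
((-735209 + 931478) + P(1275)) + J(1208) = ((-735209 + 931478) + (-155/154 + (1/154)*1275)) - 65 = (196269 + (-155/154 + 1275/154)) - 65 = (196269 + 80/11) - 65 = 2159039/11 - 65 = 2158324/11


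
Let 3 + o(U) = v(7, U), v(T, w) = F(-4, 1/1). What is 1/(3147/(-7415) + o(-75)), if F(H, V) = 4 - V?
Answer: -7415/3147 ≈ -2.3562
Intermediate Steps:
v(T, w) = 3 (v(T, w) = 4 - 1/1 = 4 - 1*1 = 4 - 1 = 3)
o(U) = 0 (o(U) = -3 + 3 = 0)
1/(3147/(-7415) + o(-75)) = 1/(3147/(-7415) + 0) = 1/(3147*(-1/7415) + 0) = 1/(-3147/7415 + 0) = 1/(-3147/7415) = -7415/3147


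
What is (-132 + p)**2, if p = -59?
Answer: 36481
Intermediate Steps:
(-132 + p)**2 = (-132 - 59)**2 = (-191)**2 = 36481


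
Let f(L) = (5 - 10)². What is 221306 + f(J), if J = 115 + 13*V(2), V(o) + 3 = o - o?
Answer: 221331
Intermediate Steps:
V(o) = -3 (V(o) = -3 + (o - o) = -3 + 0 = -3)
J = 76 (J = 115 + 13*(-3) = 115 - 39 = 76)
f(L) = 25 (f(L) = (-5)² = 25)
221306 + f(J) = 221306 + 25 = 221331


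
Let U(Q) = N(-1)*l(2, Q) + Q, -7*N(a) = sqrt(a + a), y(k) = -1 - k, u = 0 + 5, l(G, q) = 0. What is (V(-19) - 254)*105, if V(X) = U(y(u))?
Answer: -27300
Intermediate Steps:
u = 5
N(a) = -sqrt(2)*sqrt(a)/7 (N(a) = -sqrt(a + a)/7 = -sqrt(2)*sqrt(a)/7)
U(Q) = Q (U(Q) = -sqrt(2)*sqrt(-1)/7*0 + Q = -sqrt(2)*I/7*0 + Q = -I*sqrt(2)/7*0 + Q = 0 + Q = Q)
V(X) = -6 (V(X) = -1 - 1*5 = -1 - 5 = -6)
(V(-19) - 254)*105 = (-6 - 254)*105 = -260*105 = -27300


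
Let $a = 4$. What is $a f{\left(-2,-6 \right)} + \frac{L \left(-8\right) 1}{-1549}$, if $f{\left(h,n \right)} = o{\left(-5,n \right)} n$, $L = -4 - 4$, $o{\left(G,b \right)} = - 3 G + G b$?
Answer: $- \frac{1672984}{1549} \approx -1080.0$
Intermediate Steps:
$L = -8$ ($L = -4 - 4 = -8$)
$f{\left(h,n \right)} = n \left(15 - 5 n\right)$ ($f{\left(h,n \right)} = - 5 \left(-3 + n\right) n = \left(15 - 5 n\right) n = n \left(15 - 5 n\right)$)
$a f{\left(-2,-6 \right)} + \frac{L \left(-8\right) 1}{-1549} = 4 \cdot 5 \left(-6\right) \left(3 - -6\right) + \frac{\left(-8\right) \left(-8\right) 1}{-1549} = 4 \cdot 5 \left(-6\right) \left(3 + 6\right) + 64 \cdot 1 \left(- \frac{1}{1549}\right) = 4 \cdot 5 \left(-6\right) 9 + 64 \left(- \frac{1}{1549}\right) = 4 \left(-270\right) - \frac{64}{1549} = -1080 - \frac{64}{1549} = - \frac{1672984}{1549}$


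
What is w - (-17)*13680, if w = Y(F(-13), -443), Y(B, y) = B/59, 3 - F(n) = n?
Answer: 13721056/59 ≈ 2.3256e+5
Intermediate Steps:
F(n) = 3 - n
Y(B, y) = B/59 (Y(B, y) = B*(1/59) = B/59)
w = 16/59 (w = (3 - 1*(-13))/59 = (3 + 13)/59 = (1/59)*16 = 16/59 ≈ 0.27119)
w - (-17)*13680 = 16/59 - (-17)*13680 = 16/59 - 1*(-232560) = 16/59 + 232560 = 13721056/59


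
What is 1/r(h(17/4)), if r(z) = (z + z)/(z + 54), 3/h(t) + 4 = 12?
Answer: 145/2 ≈ 72.500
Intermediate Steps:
h(t) = 3/8 (h(t) = 3/(-4 + 12) = 3/8)
r(z) = 2*z/(54 + z) (r(z) = (2*z)/(54 + z) = 2*z/(54 + z))
1/r(h(17/4)) = 1/(2*(3/8)/(54 + 3/8)) = 1/(2*(3/8)/(435/8)) = 1/(2*(3/8)*(8/435)) = 1/(2/145) = 145/2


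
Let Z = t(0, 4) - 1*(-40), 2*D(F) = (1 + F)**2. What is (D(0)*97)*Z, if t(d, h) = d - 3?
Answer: 3589/2 ≈ 1794.5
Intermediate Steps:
D(F) = (1 + F)**2/2
t(d, h) = -3 + d
Z = 37 (Z = (-3 + 0) - 1*(-40) = -3 + 40 = 37)
(D(0)*97)*Z = (((1 + 0)**2/2)*97)*37 = (((1/2)*1**2)*97)*37 = (((1/2)*1)*97)*37 = ((1/2)*97)*37 = (97/2)*37 = 3589/2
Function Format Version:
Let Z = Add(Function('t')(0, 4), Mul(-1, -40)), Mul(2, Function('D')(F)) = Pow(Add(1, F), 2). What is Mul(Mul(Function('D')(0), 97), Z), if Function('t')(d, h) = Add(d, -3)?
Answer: Rational(3589, 2) ≈ 1794.5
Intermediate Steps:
Function('D')(F) = Mul(Rational(1, 2), Pow(Add(1, F), 2))
Function('t')(d, h) = Add(-3, d)
Z = 37 (Z = Add(Add(-3, 0), Mul(-1, -40)) = Add(-3, 40) = 37)
Mul(Mul(Function('D')(0), 97), Z) = Mul(Mul(Mul(Rational(1, 2), Pow(Add(1, 0), 2)), 97), 37) = Mul(Mul(Mul(Rational(1, 2), Pow(1, 2)), 97), 37) = Mul(Mul(Mul(Rational(1, 2), 1), 97), 37) = Mul(Mul(Rational(1, 2), 97), 37) = Mul(Rational(97, 2), 37) = Rational(3589, 2)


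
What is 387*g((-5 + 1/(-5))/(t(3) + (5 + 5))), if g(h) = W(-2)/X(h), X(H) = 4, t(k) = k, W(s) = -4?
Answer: -387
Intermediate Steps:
g(h) = -1 (g(h) = -4/4 = -4*1/4 = -1)
387*g((-5 + 1/(-5))/(t(3) + (5 + 5))) = 387*(-1) = -387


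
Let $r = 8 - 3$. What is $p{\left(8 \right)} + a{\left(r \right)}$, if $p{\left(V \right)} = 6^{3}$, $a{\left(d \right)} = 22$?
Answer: $238$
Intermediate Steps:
$r = 5$ ($r = 8 - 3 = 5$)
$p{\left(V \right)} = 216$
$p{\left(8 \right)} + a{\left(r \right)} = 216 + 22 = 238$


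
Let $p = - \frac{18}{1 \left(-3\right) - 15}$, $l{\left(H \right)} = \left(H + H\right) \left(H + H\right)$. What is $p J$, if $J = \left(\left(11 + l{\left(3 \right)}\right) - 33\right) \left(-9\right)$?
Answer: $-126$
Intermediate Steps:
$l{\left(H \right)} = 4 H^{2}$ ($l{\left(H \right)} = 2 H 2 H = 4 H^{2}$)
$p = 1$ ($p = - \frac{18}{-3 - 15} = - \frac{18}{-18} = \left(-18\right) \left(- \frac{1}{18}\right) = 1$)
$J = -126$ ($J = \left(\left(11 + 4 \cdot 3^{2}\right) - 33\right) \left(-9\right) = \left(\left(11 + 4 \cdot 9\right) - 33\right) \left(-9\right) = \left(\left(11 + 36\right) - 33\right) \left(-9\right) = \left(47 - 33\right) \left(-9\right) = 14 \left(-9\right) = -126$)
$p J = 1 \left(-126\right) = -126$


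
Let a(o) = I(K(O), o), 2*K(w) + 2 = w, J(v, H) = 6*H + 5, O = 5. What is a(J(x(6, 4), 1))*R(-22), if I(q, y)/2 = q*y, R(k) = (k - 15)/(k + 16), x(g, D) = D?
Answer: 407/2 ≈ 203.50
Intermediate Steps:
J(v, H) = 5 + 6*H
K(w) = -1 + w/2
R(k) = (-15 + k)/(16 + k)
I(q, y) = 2*q*y (I(q, y) = 2*(q*y) = 2*q*y)
a(o) = 3*o (a(o) = 2*(-1 + (½)*5)*o = 2*(-1 + 5/2)*o = 2*(3/2)*o = 3*o)
a(J(x(6, 4), 1))*R(-22) = (3*(5 + 6*1))*((-15 - 22)/(16 - 22)) = (3*(5 + 6))*(-37/(-6)) = (3*11)*(-⅙*(-37)) = 33*(37/6) = 407/2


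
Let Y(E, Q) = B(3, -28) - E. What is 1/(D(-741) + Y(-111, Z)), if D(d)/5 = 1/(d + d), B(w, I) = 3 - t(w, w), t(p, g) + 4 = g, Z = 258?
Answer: 1482/170425 ≈ 0.0086959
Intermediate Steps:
t(p, g) = -4 + g
B(w, I) = 7 - w (B(w, I) = 3 - (-4 + w) = 3 + (4 - w) = 7 - w)
Y(E, Q) = 4 - E (Y(E, Q) = (7 - 1*3) - E = (7 - 3) - E = 4 - E)
D(d) = 5/(2*d) (D(d) = 5/(d + d) = 5/((2*d)) = 5*(1/(2*d)) = 5/(2*d))
1/(D(-741) + Y(-111, Z)) = 1/((5/2)/(-741) + (4 - 1*(-111))) = 1/((5/2)*(-1/741) + (4 + 111)) = 1/(-5/1482 + 115) = 1/(170425/1482) = 1482/170425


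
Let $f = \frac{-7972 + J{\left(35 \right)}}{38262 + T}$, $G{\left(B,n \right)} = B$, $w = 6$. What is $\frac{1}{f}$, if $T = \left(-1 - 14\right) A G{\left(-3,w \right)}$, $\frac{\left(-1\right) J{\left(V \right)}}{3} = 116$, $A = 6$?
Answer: $- \frac{741}{160} \approx -4.6312$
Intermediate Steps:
$J{\left(V \right)} = -348$ ($J{\left(V \right)} = \left(-3\right) 116 = -348$)
$T = 270$ ($T = \left(-1 - 14\right) 6 \left(-3\right) = \left(-15\right) 6 \left(-3\right) = \left(-90\right) \left(-3\right) = 270$)
$f = - \frac{160}{741}$ ($f = \frac{-7972 - 348}{38262 + 270} = - \frac{8320}{38532} = \left(-8320\right) \frac{1}{38532} = - \frac{160}{741} \approx -0.21592$)
$\frac{1}{f} = \frac{1}{- \frac{160}{741}} = - \frac{741}{160}$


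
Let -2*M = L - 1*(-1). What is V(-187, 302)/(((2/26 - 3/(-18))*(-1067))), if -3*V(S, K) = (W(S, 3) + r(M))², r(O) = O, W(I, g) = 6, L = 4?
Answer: 637/40546 ≈ 0.015711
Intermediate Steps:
M = -5/2 (M = -(4 - 1*(-1))/2 = -(4 + 1)/2 = -½*5 = -5/2 ≈ -2.5000)
V(S, K) = -49/12 (V(S, K) = -(6 - 5/2)²/3 = -(7/2)²/3 = -⅓*49/4 = -49/12)
V(-187, 302)/(((2/26 - 3/(-18))*(-1067))) = -49*(-1/(1067*(2/26 - 3/(-18))))/12 = -49*(-1/(1067*(2*(1/26) - 3*(-1/18))))/12 = -49*(-1/(1067*(1/13 + ⅙)))/12 = -49/(12*((19/78)*(-1067))) = -49/(12*(-20273/78)) = -49/12*(-78/20273) = 637/40546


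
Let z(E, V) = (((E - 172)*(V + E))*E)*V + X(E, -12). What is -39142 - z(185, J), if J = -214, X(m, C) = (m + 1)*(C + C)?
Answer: -14960108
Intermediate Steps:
X(m, C) = 2*C*(1 + m) (X(m, C) = (1 + m)*(2*C) = 2*C*(1 + m))
z(E, V) = -24 - 24*E + E*V*(-172 + E)*(E + V) (z(E, V) = (((E - 172)*(V + E))*E)*V + 2*(-12)*(1 + E) = (((-172 + E)*(E + V))*E)*V + (-24 - 24*E) = (E*(-172 + E)*(E + V))*V + (-24 - 24*E) = E*V*(-172 + E)*(E + V) + (-24 - 24*E) = -24 - 24*E + E*V*(-172 + E)*(E + V))
-39142 - z(185, J) = -39142 - (-24 - 24*185 - 214*185³ + 185²*(-214)² - 172*185*(-214)² - 172*(-214)*185²) = -39142 - (-24 - 4440 - 214*6331625 + 34225*45796 - 172*185*45796 - 172*(-214)*34225) = -39142 - (-24 - 4440 - 1354967750 + 1567368100 - 1457228720 + 1259753800) = -39142 - 1*14920966 = -39142 - 14920966 = -14960108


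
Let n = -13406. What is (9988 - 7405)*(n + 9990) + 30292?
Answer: -8793236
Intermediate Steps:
(9988 - 7405)*(n + 9990) + 30292 = (9988 - 7405)*(-13406 + 9990) + 30292 = 2583*(-3416) + 30292 = -8823528 + 30292 = -8793236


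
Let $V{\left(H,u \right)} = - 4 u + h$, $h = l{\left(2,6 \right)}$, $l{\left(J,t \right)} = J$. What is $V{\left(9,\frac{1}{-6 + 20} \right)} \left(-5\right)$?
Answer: $- \frac{60}{7} \approx -8.5714$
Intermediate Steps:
$h = 2$
$V{\left(H,u \right)} = 2 - 4 u$ ($V{\left(H,u \right)} = - 4 u + 2 = 2 - 4 u$)
$V{\left(9,\frac{1}{-6 + 20} \right)} \left(-5\right) = \left(2 - \frac{4}{-6 + 20}\right) \left(-5\right) = \left(2 - \frac{4}{14}\right) \left(-5\right) = \left(2 - \frac{2}{7}\right) \left(-5\right) = \frac{12}{7} \left(-5\right) = - \frac{60}{7}$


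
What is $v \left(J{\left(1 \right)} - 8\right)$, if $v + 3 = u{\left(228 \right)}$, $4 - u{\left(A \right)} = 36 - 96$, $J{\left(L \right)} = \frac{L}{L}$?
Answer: $-427$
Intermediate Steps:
$J{\left(L \right)} = 1$
$u{\left(A \right)} = 64$ ($u{\left(A \right)} = 4 - \left(36 - 96\right) = 4 - -60 = 4 + 60 = 64$)
$v = 61$ ($v = -3 + 64 = 61$)
$v \left(J{\left(1 \right)} - 8\right) = 61 \left(1 - 8\right) = 61 \left(-7\right) = -427$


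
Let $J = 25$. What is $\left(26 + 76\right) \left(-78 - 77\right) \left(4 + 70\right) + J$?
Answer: $-1169915$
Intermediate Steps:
$\left(26 + 76\right) \left(-78 - 77\right) \left(4 + 70\right) + J = \left(26 + 76\right) \left(-78 - 77\right) \left(4 + 70\right) + 25 = 102 \left(\left(-155\right) 74\right) + 25 = 102 \left(-11470\right) + 25 = -1169940 + 25 = -1169915$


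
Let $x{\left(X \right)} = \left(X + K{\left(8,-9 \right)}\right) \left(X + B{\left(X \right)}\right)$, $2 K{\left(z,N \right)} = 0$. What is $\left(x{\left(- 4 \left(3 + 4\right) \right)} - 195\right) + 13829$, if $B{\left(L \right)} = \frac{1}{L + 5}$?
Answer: $\frac{331642}{23} \approx 14419.0$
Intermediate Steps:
$K{\left(z,N \right)} = 0$ ($K{\left(z,N \right)} = \frac{1}{2} \cdot 0 = 0$)
$B{\left(L \right)} = \frac{1}{5 + L}$
$x{\left(X \right)} = X \left(X + \frac{1}{5 + X}\right)$ ($x{\left(X \right)} = \left(X + 0\right) \left(X + \frac{1}{5 + X}\right) = X \left(X + \frac{1}{5 + X}\right)$)
$\left(x{\left(- 4 \left(3 + 4\right) \right)} - 195\right) + 13829 = \left(\frac{- 4 \left(3 + 4\right) \left(1 + - 4 \left(3 + 4\right) \left(5 - 4 \left(3 + 4\right)\right)\right)}{5 - 4 \left(3 + 4\right)} - 195\right) + 13829 = \left(\frac{\left(-4\right) 7 \left(1 + \left(-4\right) 7 \left(5 - 28\right)\right)}{5 - 28} - 195\right) + 13829 = \left(- \frac{28 \left(1 - 28 \left(5 - 28\right)\right)}{5 - 28} - 195\right) + 13829 = \left(- \frac{28 \left(1 - -644\right)}{-23} - 195\right) + 13829 = \left(\left(-28\right) \left(- \frac{1}{23}\right) \left(1 + 644\right) - 195\right) + 13829 = \left(\left(-28\right) \left(- \frac{1}{23}\right) 645 - 195\right) + 13829 = \left(\frac{18060}{23} - 195\right) + 13829 = \frac{13575}{23} + 13829 = \frac{331642}{23}$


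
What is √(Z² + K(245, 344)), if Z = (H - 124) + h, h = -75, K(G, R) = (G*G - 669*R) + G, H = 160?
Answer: 3*I*√18705 ≈ 410.3*I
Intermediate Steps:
K(G, R) = G + G² - 669*R (K(G, R) = (G² - 669*R) + G = G + G² - 669*R)
Z = -39 (Z = (160 - 124) - 75 = 36 - 75 = -39)
√(Z² + K(245, 344)) = √((-39)² + (245 + 245² - 669*344)) = √(1521 + (245 + 60025 - 230136)) = √(1521 - 169866) = √(-168345) = 3*I*√18705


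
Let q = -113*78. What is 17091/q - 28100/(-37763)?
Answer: -132578011/110947694 ≈ -1.1950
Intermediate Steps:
q = -8814
17091/q - 28100/(-37763) = 17091/(-8814) - 28100/(-37763) = 17091*(-1/8814) - 28100*(-1/37763) = -5697/2938 + 28100/37763 = -132578011/110947694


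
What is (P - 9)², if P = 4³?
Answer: 3025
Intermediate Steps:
P = 64
(P - 9)² = (64 - 9)² = 55² = 3025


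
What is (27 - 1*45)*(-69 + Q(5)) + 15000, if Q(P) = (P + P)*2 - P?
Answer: 15972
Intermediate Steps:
Q(P) = 3*P (Q(P) = (2*P)*2 - P = 4*P - P = 3*P)
(27 - 1*45)*(-69 + Q(5)) + 15000 = (27 - 1*45)*(-69 + 3*5) + 15000 = (27 - 45)*(-69 + 15) + 15000 = -18*(-54) + 15000 = 972 + 15000 = 15972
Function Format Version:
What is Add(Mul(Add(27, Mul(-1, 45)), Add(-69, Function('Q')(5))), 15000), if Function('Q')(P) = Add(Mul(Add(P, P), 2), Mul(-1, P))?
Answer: 15972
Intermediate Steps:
Function('Q')(P) = Mul(3, P) (Function('Q')(P) = Add(Mul(Mul(2, P), 2), Mul(-1, P)) = Add(Mul(4, P), Mul(-1, P)) = Mul(3, P))
Add(Mul(Add(27, Mul(-1, 45)), Add(-69, Function('Q')(5))), 15000) = Add(Mul(Add(27, Mul(-1, 45)), Add(-69, Mul(3, 5))), 15000) = Add(Mul(Add(27, -45), Add(-69, 15)), 15000) = Add(Mul(-18, -54), 15000) = Add(972, 15000) = 15972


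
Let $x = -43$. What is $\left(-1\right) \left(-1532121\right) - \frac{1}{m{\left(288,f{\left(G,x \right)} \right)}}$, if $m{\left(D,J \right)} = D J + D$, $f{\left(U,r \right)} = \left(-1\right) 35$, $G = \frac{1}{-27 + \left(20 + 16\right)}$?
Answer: $\frac{15002528833}{9792} \approx 1.5321 \cdot 10^{6}$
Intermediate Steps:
$G = \frac{1}{9}$ ($G = \frac{1}{-27 + 36} = \frac{1}{9} \approx 0.11111$)
$f{\left(U,r \right)} = -35$
$m{\left(D,J \right)} = D + D J$
$\left(-1\right) \left(-1532121\right) - \frac{1}{m{\left(288,f{\left(G,x \right)} \right)}} = \left(-1\right) \left(-1532121\right) - \frac{1}{288 \left(1 - 35\right)} = 1532121 - \frac{1}{288 \left(-34\right)} = 1532121 - \frac{1}{-9792} = 1532121 - - \frac{1}{9792} = 1532121 + \frac{1}{9792} = \frac{15002528833}{9792}$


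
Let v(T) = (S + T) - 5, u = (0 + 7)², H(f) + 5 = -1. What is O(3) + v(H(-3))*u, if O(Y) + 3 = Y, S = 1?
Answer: -490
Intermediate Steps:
H(f) = -6 (H(f) = -5 - 1 = -6)
O(Y) = -3 + Y
u = 49 (u = 7² = 49)
v(T) = -4 + T (v(T) = (1 + T) - 5 = -4 + T)
O(3) + v(H(-3))*u = (-3 + 3) + (-4 - 6)*49 = 0 - 10*49 = 0 - 490 = -490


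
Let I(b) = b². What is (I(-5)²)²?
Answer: 390625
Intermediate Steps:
(I(-5)²)² = (((-5)²)²)² = (25²)² = 625² = 390625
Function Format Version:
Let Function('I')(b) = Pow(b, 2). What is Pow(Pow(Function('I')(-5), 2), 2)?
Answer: 390625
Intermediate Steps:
Pow(Pow(Function('I')(-5), 2), 2) = Pow(Pow(Pow(-5, 2), 2), 2) = Pow(Pow(25, 2), 2) = Pow(625, 2) = 390625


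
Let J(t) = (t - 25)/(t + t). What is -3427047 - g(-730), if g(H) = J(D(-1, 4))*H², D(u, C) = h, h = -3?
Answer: -17741741/3 ≈ -5.9139e+6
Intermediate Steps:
D(u, C) = -3
J(t) = (-25 + t)/(2*t) (J(t) = (-25 + t)/((2*t)) = (-25 + t)*(1/(2*t)) = (-25 + t)/(2*t))
g(H) = 14*H²/3 (g(H) = ((½)*(-25 - 3)/(-3))*H² = ((½)*(-⅓)*(-28))*H² = 14*H²/3)
-3427047 - g(-730) = -3427047 - 14*(-730)²/3 = -3427047 - 14*532900/3 = -3427047 - 1*7460600/3 = -3427047 - 7460600/3 = -17741741/3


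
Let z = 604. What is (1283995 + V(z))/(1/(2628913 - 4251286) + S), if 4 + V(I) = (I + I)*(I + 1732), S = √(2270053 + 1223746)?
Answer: 6661267230867/9196007913120349070 + 10807060101143387391*√3493799/9196007913120349070 ≈ 2196.6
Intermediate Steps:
S = √3493799 ≈ 1869.2
V(I) = -4 + 2*I*(1732 + I) (V(I) = -4 + (I + I)*(I + 1732) = -4 + (2*I)*(1732 + I) = -4 + 2*I*(1732 + I))
(1283995 + V(z))/(1/(2628913 - 4251286) + S) = (1283995 + (-4 + 2*604² + 3464*604))/(1/(2628913 - 4251286) + √3493799) = (1283995 + (-4 + 2*364816 + 2092256))/(1/(-1622373) + √3493799) = (1283995 + (-4 + 729632 + 2092256))/(-1/1622373 + √3493799) = (1283995 + 2821884)/(-1/1622373 + √3493799) = 4105879/(-1/1622373 + √3493799)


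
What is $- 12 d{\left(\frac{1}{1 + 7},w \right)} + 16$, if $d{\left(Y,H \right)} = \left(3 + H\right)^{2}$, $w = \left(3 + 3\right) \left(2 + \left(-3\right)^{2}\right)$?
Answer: $-57116$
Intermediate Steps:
$w = 66$ ($w = 6 \left(2 + 9\right) = 6 \cdot 11 = 66$)
$- 12 d{\left(\frac{1}{1 + 7},w \right)} + 16 = - 12 \left(3 + 66\right)^{2} + 16 = - 12 \cdot 69^{2} + 16 = \left(-12\right) 4761 + 16 = -57132 + 16 = -57116$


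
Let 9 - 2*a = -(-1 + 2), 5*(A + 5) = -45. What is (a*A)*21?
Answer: -1470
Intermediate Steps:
A = -14 (A = -5 + (1/5)*(-45) = -5 - 9 = -14)
a = 5 (a = 9/2 - (-1)*(-1 + 2)/2 = 9/2 - (-1)/2 = 9/2 - 1/2*(-1) = 9/2 + 1/2 = 5)
(a*A)*21 = (5*(-14))*21 = -70*21 = -1470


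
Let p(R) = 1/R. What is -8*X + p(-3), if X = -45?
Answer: 1079/3 ≈ 359.67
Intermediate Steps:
-8*X + p(-3) = -8*(-45) + 1/(-3) = 360 - ⅓ = 1079/3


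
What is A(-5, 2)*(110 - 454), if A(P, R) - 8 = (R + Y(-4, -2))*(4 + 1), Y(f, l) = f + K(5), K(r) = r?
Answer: -7912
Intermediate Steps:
Y(f, l) = 5 + f (Y(f, l) = f + 5 = 5 + f)
A(P, R) = 13 + 5*R (A(P, R) = 8 + (R + (5 - 4))*(4 + 1) = 8 + (R + 1)*5 = 8 + (1 + R)*5 = 8 + (5 + 5*R) = 13 + 5*R)
A(-5, 2)*(110 - 454) = (13 + 5*2)*(110 - 454) = (13 + 10)*(-344) = 23*(-344) = -7912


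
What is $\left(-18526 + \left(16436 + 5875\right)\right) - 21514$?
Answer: $-17729$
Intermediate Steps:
$\left(-18526 + \left(16436 + 5875\right)\right) - 21514 = \left(-18526 + 22311\right) - 21514 = 3785 - 21514 = -17729$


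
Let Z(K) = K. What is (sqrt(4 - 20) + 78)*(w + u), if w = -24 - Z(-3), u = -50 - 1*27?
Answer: -7644 - 392*I ≈ -7644.0 - 392.0*I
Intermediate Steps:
u = -77 (u = -50 - 27 = -77)
w = -21 (w = -24 - 1*(-3) = -24 + 3 = -21)
(sqrt(4 - 20) + 78)*(w + u) = (sqrt(4 - 20) + 78)*(-21 - 77) = (sqrt(-16) + 78)*(-98) = (4*I + 78)*(-98) = (78 + 4*I)*(-98) = -7644 - 392*I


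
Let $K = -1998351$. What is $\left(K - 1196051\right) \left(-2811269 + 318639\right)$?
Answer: $7962462257260$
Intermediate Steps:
$\left(K - 1196051\right) \left(-2811269 + 318639\right) = \left(-1998351 - 1196051\right) \left(-2811269 + 318639\right) = \left(-3194402\right) \left(-2492630\right) = 7962462257260$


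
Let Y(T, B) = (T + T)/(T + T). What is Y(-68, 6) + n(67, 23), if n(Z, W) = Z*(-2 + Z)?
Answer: 4356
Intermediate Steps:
Y(T, B) = 1 (Y(T, B) = (2*T)/((2*T)) = (2*T)*(1/(2*T)) = 1)
Y(-68, 6) + n(67, 23) = 1 + 67*(-2 + 67) = 1 + 67*65 = 1 + 4355 = 4356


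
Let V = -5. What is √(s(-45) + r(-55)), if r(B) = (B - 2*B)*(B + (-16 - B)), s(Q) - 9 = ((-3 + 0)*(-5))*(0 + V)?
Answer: I*√946 ≈ 30.757*I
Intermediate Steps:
s(Q) = -66 (s(Q) = 9 + ((-3 + 0)*(-5))*(0 - 5) = 9 - 3*(-5)*(-5) = 9 + 15*(-5) = 9 - 75 = -66)
r(B) = 16*B (r(B) = -B*(-16) = 16*B)
√(s(-45) + r(-55)) = √(-66 + 16*(-55)) = √(-66 - 880) = √(-946) = I*√946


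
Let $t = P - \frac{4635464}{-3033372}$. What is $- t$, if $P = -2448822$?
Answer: $\frac{1857045863080}{758343} \approx 2.4488 \cdot 10^{6}$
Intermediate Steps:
$t = - \frac{1857045863080}{758343}$ ($t = -2448822 - \frac{4635464}{-3033372} = -2448822 - 4635464 \left(- \frac{1}{3033372}\right) = -2448822 - - \frac{1158866}{758343} = -2448822 + \frac{1158866}{758343} = - \frac{1857045863080}{758343} \approx -2.4488 \cdot 10^{6}$)
$- t = \left(-1\right) \left(- \frac{1857045863080}{758343}\right) = \frac{1857045863080}{758343}$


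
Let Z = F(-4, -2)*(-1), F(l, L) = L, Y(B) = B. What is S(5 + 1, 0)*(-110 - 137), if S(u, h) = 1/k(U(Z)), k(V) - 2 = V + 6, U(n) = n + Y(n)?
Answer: -247/12 ≈ -20.583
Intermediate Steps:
Z = 2 (Z = -2*(-1) = 2)
U(n) = 2*n (U(n) = n + n = 2*n)
k(V) = 8 + V (k(V) = 2 + (V + 6) = 2 + (6 + V) = 8 + V)
S(u, h) = 1/12 (S(u, h) = 1/(8 + 2*2) = 1/(8 + 4) = 1/12)
S(5 + 1, 0)*(-110 - 137) = (-110 - 137)/12 = (1/12)*(-247) = -247/12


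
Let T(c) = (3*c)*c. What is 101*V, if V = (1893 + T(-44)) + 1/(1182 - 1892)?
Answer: 552238609/710 ≈ 7.7780e+5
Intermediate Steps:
T(c) = 3*c²
V = 5467709/710 (V = (1893 + 3*(-44)²) + 1/(1182 - 1892) = (1893 + 3*1936) + 1/(-710) = (1893 + 5808) - 1/710 = 7701 - 1/710 = 5467709/710 ≈ 7701.0)
101*V = 101*(5467709/710) = 552238609/710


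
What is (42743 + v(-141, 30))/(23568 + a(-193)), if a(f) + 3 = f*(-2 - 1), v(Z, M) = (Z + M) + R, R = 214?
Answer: 7141/4024 ≈ 1.7746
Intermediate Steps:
v(Z, M) = 214 + M + Z (v(Z, M) = (Z + M) + 214 = (M + Z) + 214 = 214 + M + Z)
a(f) = -3 - 3*f (a(f) = -3 + f*(-2 - 1) = -3 + f*(-3) = -3 - 3*f)
(42743 + v(-141, 30))/(23568 + a(-193)) = (42743 + (214 + 30 - 141))/(23568 + (-3 - 3*(-193))) = (42743 + 103)/(23568 + (-3 + 579)) = 42846/(23568 + 576) = 42846/24144 = 42846*(1/24144) = 7141/4024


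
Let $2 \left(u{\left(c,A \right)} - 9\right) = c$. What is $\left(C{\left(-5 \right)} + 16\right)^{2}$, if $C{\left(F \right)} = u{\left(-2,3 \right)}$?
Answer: $576$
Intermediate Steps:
$u{\left(c,A \right)} = 9 + \frac{c}{2}$
$C{\left(F \right)} = 8$ ($C{\left(F \right)} = 9 + \frac{1}{2} \left(-2\right) = 9 - 1 = 8$)
$\left(C{\left(-5 \right)} + 16\right)^{2} = \left(8 + 16\right)^{2} = 24^{2} = 576$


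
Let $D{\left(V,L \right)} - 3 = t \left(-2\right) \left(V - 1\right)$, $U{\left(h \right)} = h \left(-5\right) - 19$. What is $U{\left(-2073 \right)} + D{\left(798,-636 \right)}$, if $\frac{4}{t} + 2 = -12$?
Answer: $\frac{75631}{7} \approx 10804.0$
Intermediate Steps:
$U{\left(h \right)} = -19 - 5 h$ ($U{\left(h \right)} = - 5 h - 19 = -19 - 5 h$)
$t = - \frac{2}{7}$ ($t = \frac{4}{-2 - 12} = \frac{4}{-14} = 4 \left(- \frac{1}{14}\right) = - \frac{2}{7} \approx -0.28571$)
$D{\left(V,L \right)} = \frac{17}{7} + \frac{4 V}{7}$ ($D{\left(V,L \right)} = 3 + \left(- \frac{2}{7}\right) \left(-2\right) \left(V - 1\right) = 3 + \frac{4 \left(-1 + V\right)}{7} = 3 + \left(- \frac{4}{7} + \frac{4 V}{7}\right) = \frac{17}{7} + \frac{4 V}{7}$)
$U{\left(-2073 \right)} + D{\left(798,-636 \right)} = \left(-19 - -10365\right) + \left(\frac{17}{7} + \frac{4}{7} \cdot 798\right) = \left(-19 + 10365\right) + \left(\frac{17}{7} + 456\right) = 10346 + \frac{3209}{7} = \frac{75631}{7}$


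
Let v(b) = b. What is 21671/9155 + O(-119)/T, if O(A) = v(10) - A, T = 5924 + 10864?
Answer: 121664581/51231380 ≈ 2.3748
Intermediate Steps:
T = 16788
O(A) = 10 - A
21671/9155 + O(-119)/T = 21671/9155 + (10 - 1*(-119))/16788 = 21671*(1/9155) + (10 + 119)*(1/16788) = 21671/9155 + 129*(1/16788) = 21671/9155 + 43/5596 = 121664581/51231380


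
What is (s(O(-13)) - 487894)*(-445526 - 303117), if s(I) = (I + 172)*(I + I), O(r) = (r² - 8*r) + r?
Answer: 197083264322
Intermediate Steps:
O(r) = r² - 7*r
s(I) = 2*I*(172 + I) (s(I) = (172 + I)*(2*I) = 2*I*(172 + I))
(s(O(-13)) - 487894)*(-445526 - 303117) = (2*(-13*(-7 - 13))*(172 - 13*(-7 - 13)) - 487894)*(-445526 - 303117) = (2*(-13*(-20))*(172 - 13*(-20)) - 487894)*(-748643) = (2*260*(172 + 260) - 487894)*(-748643) = (2*260*432 - 487894)*(-748643) = (224640 - 487894)*(-748643) = -263254*(-748643) = 197083264322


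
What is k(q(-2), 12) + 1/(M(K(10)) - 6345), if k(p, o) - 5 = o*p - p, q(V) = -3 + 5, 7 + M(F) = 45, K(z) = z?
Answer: 170288/6307 ≈ 27.000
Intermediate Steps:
M(F) = 38 (M(F) = -7 + 45 = 38)
q(V) = 2
k(p, o) = 5 - p + o*p (k(p, o) = 5 + (o*p - p) = 5 + (-p + o*p) = 5 - p + o*p)
k(q(-2), 12) + 1/(M(K(10)) - 6345) = (5 - 1*2 + 12*2) + 1/(38 - 6345) = (5 - 2 + 24) + 1/(-6307) = 27 - 1/6307 = 170288/6307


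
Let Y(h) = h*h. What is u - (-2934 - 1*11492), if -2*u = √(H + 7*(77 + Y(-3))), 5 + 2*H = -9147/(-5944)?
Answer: 14426 - √5302050229/5944 ≈ 14414.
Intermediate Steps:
H = -20573/11888 (H = -5/2 + (-9147/(-5944))/2 = -5/2 + (-9147*(-1/5944))/2 = -5/2 + (½)*(9147/5944) = -5/2 + 9147/11888 = -20573/11888 ≈ -1.7306)
Y(h) = h²
u = -√5302050229/5944 (u = -√(-20573/11888 + 7*(77 + (-3)²))/2 = -√(-20573/11888 + 7*(77 + 9))/2 = -√(-20573/11888 + 7*86)/2 = -√(-20573/11888 + 602)/2 = -√5302050229/5944 ≈ -12.250)
u - (-2934 - 1*11492) = -√5302050229/5944 - (-2934 - 1*11492) = -√5302050229/5944 - (-2934 - 11492) = -√5302050229/5944 - 1*(-14426) = -√5302050229/5944 + 14426 = 14426 - √5302050229/5944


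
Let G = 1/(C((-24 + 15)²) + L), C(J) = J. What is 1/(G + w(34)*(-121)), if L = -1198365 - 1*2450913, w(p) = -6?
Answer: 3649197/2649317021 ≈ 0.0013774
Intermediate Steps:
L = -3649278 (L = -1198365 - 2450913 = -3649278)
G = -1/3649197 (G = 1/((-24 + 15)² - 3649278) = 1/((-9)² - 3649278) = 1/(81 - 3649278) = 1/(-3649197) = -1/3649197 ≈ -2.7403e-7)
1/(G + w(34)*(-121)) = 1/(-1/3649197 - 6*(-121)) = 1/(-1/3649197 + 726) = 1/(2649317021/3649197) = 3649197/2649317021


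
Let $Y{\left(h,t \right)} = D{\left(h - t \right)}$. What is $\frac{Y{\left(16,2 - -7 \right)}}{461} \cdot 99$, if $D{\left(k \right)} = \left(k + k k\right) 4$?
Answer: $\frac{22176}{461} \approx 48.104$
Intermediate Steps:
$D{\left(k \right)} = 4 k + 4 k^{2}$ ($D{\left(k \right)} = \left(k + k^{2}\right) 4 = 4 k + 4 k^{2}$)
$Y{\left(h,t \right)} = 4 \left(h - t\right) \left(1 + h - t\right)$ ($Y{\left(h,t \right)} = 4 \left(h - t\right) \left(1 + \left(h - t\right)\right) = 4 \left(h - t\right) \left(1 + h - t\right)$)
$\frac{Y{\left(16,2 - -7 \right)}}{461} \cdot 99 = \frac{4 \left(16 - \left(2 - -7\right)\right) \left(1 + 16 - \left(2 - -7\right)\right)}{461} \cdot 99 = 4 \left(16 - \left(2 + 7\right)\right) \left(1 + 16 - \left(2 + 7\right)\right) \frac{1}{461} \cdot 99 = 4 \left(16 - 9\right) \left(1 + 16 - 9\right) \frac{1}{461} \cdot 99 = 4 \cdot 7 \cdot 8 \cdot \frac{1}{461} \cdot 99 = 224 \cdot \frac{1}{461} \cdot 99 = \frac{224}{461} \cdot 99 = \frac{22176}{461}$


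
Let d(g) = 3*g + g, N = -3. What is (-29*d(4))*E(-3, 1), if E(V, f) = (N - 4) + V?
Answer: 4640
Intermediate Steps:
E(V, f) = -7 + V (E(V, f) = (-3 - 4) + V = -7 + V)
d(g) = 4*g
(-29*d(4))*E(-3, 1) = (-116*4)*(-7 - 3) = -29*16*(-10) = -464*(-10) = 4640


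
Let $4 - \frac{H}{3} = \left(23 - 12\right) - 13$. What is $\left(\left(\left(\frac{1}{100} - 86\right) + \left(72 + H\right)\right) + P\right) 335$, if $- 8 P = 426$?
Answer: $- \frac{82477}{5} \approx -16495.0$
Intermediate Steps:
$P = - \frac{213}{4}$ ($P = \left(- \frac{1}{8}\right) 426 = - \frac{213}{4} \approx -53.25$)
$H = 18$ ($H = 12 - 3 \left(\left(23 - 12\right) - 13\right) = 12 - 3 \left(11 - 13\right) = 12 - -6 = 12 + 6 = 18$)
$\left(\left(\left(\frac{1}{100} - 86\right) + \left(72 + H\right)\right) + P\right) 335 = \left(\left(\left(\frac{1}{100} - 86\right) + \left(72 + 18\right)\right) - \frac{213}{4}\right) 335 = \left(\left(\left(\frac{1}{100} - 86\right) + 90\right) - \frac{213}{4}\right) 335 = \left(\left(- \frac{8599}{100} + 90\right) - \frac{213}{4}\right) 335 = \left(\frac{401}{100} - \frac{213}{4}\right) 335 = \left(- \frac{1231}{25}\right) 335 = - \frac{82477}{5}$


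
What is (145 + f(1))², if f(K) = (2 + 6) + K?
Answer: 23716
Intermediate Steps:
f(K) = 8 + K
(145 + f(1))² = (145 + (8 + 1))² = (145 + 9)² = 154² = 23716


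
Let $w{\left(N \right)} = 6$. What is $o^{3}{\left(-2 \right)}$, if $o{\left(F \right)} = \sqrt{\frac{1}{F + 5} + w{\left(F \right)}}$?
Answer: $\frac{19 \sqrt{57}}{9} \approx 15.939$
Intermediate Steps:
$o{\left(F \right)} = \sqrt{6 + \frac{1}{5 + F}}$ ($o{\left(F \right)} = \sqrt{\frac{1}{F + 5} + 6} = \sqrt{\frac{1}{5 + F} + 6} = \sqrt{6 + \frac{1}{5 + F}}$)
$o^{3}{\left(-2 \right)} = \left(\sqrt{\frac{31 + 6 \left(-2\right)}{5 - 2}}\right)^{3} = \left(\sqrt{\frac{31 - 12}{3}}\right)^{3} = \left(\sqrt{\frac{1}{3} \cdot 19}\right)^{3} = \left(\sqrt{\frac{19}{3}}\right)^{3} = \left(\frac{\sqrt{57}}{3}\right)^{3} = \frac{19 \sqrt{57}}{9}$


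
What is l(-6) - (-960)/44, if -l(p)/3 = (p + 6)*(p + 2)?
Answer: 240/11 ≈ 21.818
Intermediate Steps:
l(p) = -3*(2 + p)*(6 + p) (l(p) = -3*(p + 6)*(p + 2) = -3*(6 + p)*(2 + p) = -3*(2 + p)*(6 + p))
l(-6) - (-960)/44 = (-36 - 24*(-6) - 3*(-6)²) - (-960)/44 = (-36 + 144 - 3*36) - (-960)/44 = (-36 + 144 - 108) - 20*(-12/11) = 0 + 240/11 = 240/11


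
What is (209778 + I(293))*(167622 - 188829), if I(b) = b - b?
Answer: -4448762046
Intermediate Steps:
I(b) = 0
(209778 + I(293))*(167622 - 188829) = (209778 + 0)*(167622 - 188829) = 209778*(-21207) = -4448762046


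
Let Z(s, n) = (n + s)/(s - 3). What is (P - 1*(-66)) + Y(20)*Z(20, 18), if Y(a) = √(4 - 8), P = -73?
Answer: -7 + 76*I/17 ≈ -7.0 + 4.4706*I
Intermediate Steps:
Y(a) = 2*I (Y(a) = √(-4) = 2*I)
Z(s, n) = (n + s)/(-3 + s)
(P - 1*(-66)) + Y(20)*Z(20, 18) = (-73 - 1*(-66)) + (2*I)*((18 + 20)/(-3 + 20)) = (-73 + 66) + (2*I)*(38/17) = -7 + (2*I)*((1/17)*38) = -7 + (2*I)*(38/17) = -7 + 76*I/17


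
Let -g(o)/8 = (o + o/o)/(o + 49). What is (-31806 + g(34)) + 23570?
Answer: -683868/83 ≈ -8239.4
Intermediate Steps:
g(o) = -8*(1 + o)/(49 + o) (g(o) = -8*(o + o/o)/(o + 49) = -8*(o + 1)/(49 + o) = -8*(1 + o)/(49 + o))
(-31806 + g(34)) + 23570 = (-31806 + 8*(-1 - 1*34)/(49 + 34)) + 23570 = (-31806 + 8*(-1 - 34)/83) + 23570 = (-31806 + 8*(1/83)*(-35)) + 23570 = (-31806 - 280/83) + 23570 = -2640178/83 + 23570 = -683868/83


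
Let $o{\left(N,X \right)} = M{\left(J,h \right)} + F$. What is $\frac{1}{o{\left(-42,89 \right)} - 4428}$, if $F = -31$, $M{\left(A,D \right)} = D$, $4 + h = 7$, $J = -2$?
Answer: $- \frac{1}{4456} \approx -0.00022442$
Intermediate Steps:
$h = 3$ ($h = -4 + 7 = 3$)
$o{\left(N,X \right)} = -28$ ($o{\left(N,X \right)} = 3 - 31 = -28$)
$\frac{1}{o{\left(-42,89 \right)} - 4428} = \frac{1}{-28 - 4428} = \frac{1}{-4456} = - \frac{1}{4456}$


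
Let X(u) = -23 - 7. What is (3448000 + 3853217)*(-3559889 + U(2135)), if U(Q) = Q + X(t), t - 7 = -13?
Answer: -25976153023128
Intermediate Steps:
t = -6 (t = 7 - 13 = -6)
X(u) = -30
U(Q) = -30 + Q (U(Q) = Q - 30 = -30 + Q)
(3448000 + 3853217)*(-3559889 + U(2135)) = (3448000 + 3853217)*(-3559889 + (-30 + 2135)) = 7301217*(-3559889 + 2105) = 7301217*(-3557784) = -25976153023128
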